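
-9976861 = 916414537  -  926391398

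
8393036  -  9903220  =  -1510184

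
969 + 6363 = 7332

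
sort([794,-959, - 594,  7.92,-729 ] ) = [ - 959, - 729, - 594,7.92, 794]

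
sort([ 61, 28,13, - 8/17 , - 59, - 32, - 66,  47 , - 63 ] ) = [ - 66 ,-63, -59, - 32, - 8/17,13,28, 47, 61]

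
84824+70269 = 155093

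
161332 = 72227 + 89105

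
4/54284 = 1/13571 = 0.00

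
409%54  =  31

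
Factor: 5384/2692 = 2^1= 2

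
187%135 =52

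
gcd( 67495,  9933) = 1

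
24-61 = - 37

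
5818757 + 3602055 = 9420812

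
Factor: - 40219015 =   -  5^1*71^1*277^1*409^1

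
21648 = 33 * 656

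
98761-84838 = 13923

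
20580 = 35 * 588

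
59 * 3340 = 197060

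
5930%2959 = 12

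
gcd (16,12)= 4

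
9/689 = 9/689= 0.01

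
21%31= 21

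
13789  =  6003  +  7786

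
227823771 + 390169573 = 617993344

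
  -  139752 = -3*46584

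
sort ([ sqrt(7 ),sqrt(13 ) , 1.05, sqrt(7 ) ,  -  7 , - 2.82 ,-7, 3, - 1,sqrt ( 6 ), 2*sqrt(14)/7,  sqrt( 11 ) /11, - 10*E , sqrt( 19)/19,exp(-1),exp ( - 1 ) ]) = [- 10*E,  -  7, - 7, - 2.82 , - 1, sqrt(19)/19 , sqrt( 11)/11,exp( - 1 ), exp( -1 ),1.05,  2*sqrt(14 )/7,sqrt(6),  sqrt(7), sqrt(7),3,sqrt(13 ) ] 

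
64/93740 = 16/23435 = 0.00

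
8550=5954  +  2596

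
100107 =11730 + 88377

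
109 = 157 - 48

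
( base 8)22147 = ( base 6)111051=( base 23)he4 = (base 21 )102G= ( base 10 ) 9319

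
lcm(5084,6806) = 421972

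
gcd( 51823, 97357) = 1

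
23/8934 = 23/8934= 0.00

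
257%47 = 22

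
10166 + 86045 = 96211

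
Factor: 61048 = 2^3*13^1 * 587^1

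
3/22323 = 1/7441= 0.00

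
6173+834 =7007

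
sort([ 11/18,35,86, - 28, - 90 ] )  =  [ - 90,-28,  11/18, 35, 86] 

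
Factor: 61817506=2^1*1283^1*24091^1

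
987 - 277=710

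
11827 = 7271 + 4556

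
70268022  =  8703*8074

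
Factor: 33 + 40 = 73 = 73^1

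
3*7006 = 21018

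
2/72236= 1/36118 = 0.00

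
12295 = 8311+3984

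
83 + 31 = 114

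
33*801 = 26433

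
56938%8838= 3910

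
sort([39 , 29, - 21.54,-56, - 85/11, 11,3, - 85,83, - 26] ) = [ - 85,  -  56, - 26, - 21.54, - 85/11,3,  11,  29,39, 83 ] 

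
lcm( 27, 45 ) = 135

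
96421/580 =96421/580 = 166.24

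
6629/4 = 6629/4  =  1657.25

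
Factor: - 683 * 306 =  -208998 = - 2^1*3^2*17^1 *683^1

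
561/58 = 561/58  =  9.67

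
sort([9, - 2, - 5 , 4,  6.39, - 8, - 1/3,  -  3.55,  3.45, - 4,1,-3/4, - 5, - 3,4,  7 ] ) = [ - 8, - 5,-5, - 4, - 3.55, - 3, - 2, - 3/4, - 1/3,1 , 3.45,4, 4, 6.39,7,9] 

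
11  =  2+9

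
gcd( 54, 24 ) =6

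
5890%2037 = 1816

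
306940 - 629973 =-323033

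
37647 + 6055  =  43702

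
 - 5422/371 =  - 5422/371 = -14.61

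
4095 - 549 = 3546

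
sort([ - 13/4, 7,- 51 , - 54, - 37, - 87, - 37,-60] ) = [ - 87,- 60, - 54, - 51,-37, - 37, - 13/4,7]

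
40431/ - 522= -78 + 95/174 = - 77.45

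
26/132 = 13/66 = 0.20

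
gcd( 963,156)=3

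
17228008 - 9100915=8127093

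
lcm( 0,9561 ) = 0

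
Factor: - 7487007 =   -  3^1*11^1*19^1*11941^1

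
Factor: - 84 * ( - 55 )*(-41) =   -  2^2*3^1*5^1* 7^1  *  11^1*41^1 = - 189420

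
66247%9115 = 2442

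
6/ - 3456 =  - 1/576 = - 0.00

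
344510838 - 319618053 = 24892785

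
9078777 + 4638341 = 13717118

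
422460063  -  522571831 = - 100111768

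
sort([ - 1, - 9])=[ - 9, - 1] 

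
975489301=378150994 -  - 597338307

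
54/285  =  18/95 = 0.19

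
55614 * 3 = 166842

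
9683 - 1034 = 8649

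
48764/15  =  48764/15 =3250.93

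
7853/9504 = 7853/9504 = 0.83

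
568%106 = 38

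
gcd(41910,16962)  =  66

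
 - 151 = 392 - 543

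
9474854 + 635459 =10110313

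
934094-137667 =796427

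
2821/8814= 217/678= 0.32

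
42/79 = 42/79 = 0.53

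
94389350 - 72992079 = 21397271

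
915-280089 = - 279174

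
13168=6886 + 6282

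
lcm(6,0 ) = 0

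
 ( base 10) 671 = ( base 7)1646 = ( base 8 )1237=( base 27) on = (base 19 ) 1g6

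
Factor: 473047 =107^1*4421^1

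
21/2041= 21/2041 = 0.01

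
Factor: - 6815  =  -5^1*29^1*47^1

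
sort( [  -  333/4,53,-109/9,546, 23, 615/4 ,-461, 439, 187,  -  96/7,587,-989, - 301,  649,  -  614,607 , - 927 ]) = [ - 989, - 927, - 614, - 461,- 301, - 333/4,  -  96/7,  -  109/9, 23, 53 , 615/4,187,439,546,587 , 607, 649 ]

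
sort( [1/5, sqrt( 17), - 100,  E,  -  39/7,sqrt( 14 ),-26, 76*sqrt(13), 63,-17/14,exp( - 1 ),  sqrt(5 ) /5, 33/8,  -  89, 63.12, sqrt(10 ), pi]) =[-100,-89,-26, - 39/7, - 17/14,1/5, exp(- 1),sqrt( 5)/5, E, pi,  sqrt(10 ), sqrt( 14 ), sqrt(17 ),  33/8, 63, 63.12,76*sqrt( 13 )]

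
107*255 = 27285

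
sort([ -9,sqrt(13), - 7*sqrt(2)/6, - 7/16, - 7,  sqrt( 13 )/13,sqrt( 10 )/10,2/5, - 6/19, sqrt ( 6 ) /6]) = [ - 9, - 7, - 7*sqrt(2)/6, - 7/16, - 6/19, sqrt(13)/13, sqrt( 10) /10, 2/5,sqrt( 6)/6,sqrt( 13)]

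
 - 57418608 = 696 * ( - 82498)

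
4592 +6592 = 11184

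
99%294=99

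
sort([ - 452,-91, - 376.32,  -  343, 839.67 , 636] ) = [ - 452, - 376.32, - 343, - 91, 636,  839.67]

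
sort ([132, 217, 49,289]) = [49, 132,217,289] 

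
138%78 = 60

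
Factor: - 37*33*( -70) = 85470 = 2^1*3^1*5^1*7^1*11^1*37^1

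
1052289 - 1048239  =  4050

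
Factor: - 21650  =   - 2^1*5^2*433^1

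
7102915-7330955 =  - 228040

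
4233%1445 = 1343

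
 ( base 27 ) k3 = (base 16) 21F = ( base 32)GV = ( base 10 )543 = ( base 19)19B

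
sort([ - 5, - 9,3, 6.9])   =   [ - 9 ,  -  5, 3, 6.9 ] 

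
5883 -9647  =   - 3764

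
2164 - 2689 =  - 525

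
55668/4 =13917 = 13917.00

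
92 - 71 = 21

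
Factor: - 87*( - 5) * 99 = 43065 = 3^3*5^1  *11^1*29^1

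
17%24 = 17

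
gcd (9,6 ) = 3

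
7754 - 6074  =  1680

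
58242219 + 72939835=131182054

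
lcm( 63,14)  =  126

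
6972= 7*996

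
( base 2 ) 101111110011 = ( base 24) 57b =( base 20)7CJ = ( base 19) 890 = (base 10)3059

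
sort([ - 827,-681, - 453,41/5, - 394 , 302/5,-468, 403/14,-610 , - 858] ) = [-858, - 827,  -  681,-610 ,  -  468,  -  453,  -  394,  41/5,  403/14,302/5] 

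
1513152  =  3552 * 426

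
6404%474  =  242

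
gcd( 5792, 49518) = 2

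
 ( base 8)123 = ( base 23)3E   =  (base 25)38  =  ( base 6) 215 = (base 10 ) 83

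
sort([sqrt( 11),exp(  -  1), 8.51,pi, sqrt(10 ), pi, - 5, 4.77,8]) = [ - 5,exp(  -  1),pi , pi, sqrt( 10) , sqrt(11) , 4.77, 8, 8.51] 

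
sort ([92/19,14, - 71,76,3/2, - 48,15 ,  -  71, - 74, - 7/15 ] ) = [ - 74, - 71, - 71,  -  48, - 7/15, 3/2,92/19,14,15, 76] 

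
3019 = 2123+896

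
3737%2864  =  873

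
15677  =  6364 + 9313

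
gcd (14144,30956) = 4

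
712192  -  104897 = 607295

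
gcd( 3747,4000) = 1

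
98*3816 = 373968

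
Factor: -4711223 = -11^1*53^1*8081^1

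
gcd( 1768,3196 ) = 68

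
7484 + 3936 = 11420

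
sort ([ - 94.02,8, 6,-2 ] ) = [ - 94.02, - 2, 6,  8 ]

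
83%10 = 3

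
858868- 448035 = 410833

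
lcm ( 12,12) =12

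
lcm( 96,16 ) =96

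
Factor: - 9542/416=  -  2^(-4 )* 367^1= -367/16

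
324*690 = 223560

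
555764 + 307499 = 863263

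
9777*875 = 8554875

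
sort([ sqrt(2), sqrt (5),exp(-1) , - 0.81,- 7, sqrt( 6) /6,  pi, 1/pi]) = [  -  7, - 0.81,  1/pi, exp( - 1),sqrt( 6)/6, sqrt( 2), sqrt(5),pi]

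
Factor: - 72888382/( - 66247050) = 3^ (-1 )*5^( - 2 )*7^2*337^1*  2207^1 * 441647^(-1) = 36444191/33123525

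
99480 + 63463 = 162943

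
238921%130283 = 108638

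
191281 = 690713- 499432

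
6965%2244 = 233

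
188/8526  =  94/4263 = 0.02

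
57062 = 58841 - 1779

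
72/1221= 24/407  =  0.06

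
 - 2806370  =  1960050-4766420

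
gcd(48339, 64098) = 9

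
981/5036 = 981/5036 = 0.19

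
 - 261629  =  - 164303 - 97326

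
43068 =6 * 7178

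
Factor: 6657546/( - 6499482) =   -  1109591/1083247 = - 7^1*11^(  -  1)*19^( - 1 )* 71^( - 1)*73^ (-1)*293^1 * 541^1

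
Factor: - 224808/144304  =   - 2^ ( - 1)*3^1*17^1*19^1 * 311^( - 1 ) = - 969/622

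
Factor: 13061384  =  2^3*7^1*233239^1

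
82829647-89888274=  - 7058627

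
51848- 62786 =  - 10938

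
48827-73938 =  - 25111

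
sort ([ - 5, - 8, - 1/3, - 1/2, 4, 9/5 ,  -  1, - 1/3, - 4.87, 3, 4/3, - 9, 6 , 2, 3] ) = [ - 9, - 8, - 5 , - 4.87, - 1, - 1/2, - 1/3,  -  1/3,4/3,  9/5,2, 3, 3, 4,6]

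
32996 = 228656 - 195660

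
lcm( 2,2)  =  2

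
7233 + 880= 8113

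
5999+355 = 6354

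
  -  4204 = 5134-9338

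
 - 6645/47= - 142 + 29/47 = - 141.38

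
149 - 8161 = -8012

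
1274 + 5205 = 6479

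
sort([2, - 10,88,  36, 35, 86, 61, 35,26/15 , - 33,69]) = [ - 33, - 10,26/15,2 , 35 , 35,36,61,69, 86, 88 ] 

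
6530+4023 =10553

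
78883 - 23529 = 55354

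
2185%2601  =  2185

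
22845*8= 182760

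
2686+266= 2952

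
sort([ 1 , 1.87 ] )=[ 1, 1.87]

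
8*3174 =25392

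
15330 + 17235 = 32565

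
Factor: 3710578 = 2^1*109^1*17021^1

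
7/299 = 7/299 = 0.02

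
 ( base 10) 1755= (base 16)6db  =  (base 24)313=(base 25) 2K5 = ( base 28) 26j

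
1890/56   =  33 + 3/4 =33.75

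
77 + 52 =129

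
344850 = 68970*5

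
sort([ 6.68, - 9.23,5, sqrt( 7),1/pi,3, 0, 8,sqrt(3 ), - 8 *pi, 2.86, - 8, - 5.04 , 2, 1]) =[ - 8*pi, - 9.23, - 8,-5.04, 0, 1/pi,  1, sqrt(3),2 , sqrt( 7),2.86,3,  5, 6.68, 8]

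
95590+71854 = 167444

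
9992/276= 2498/69  =  36.20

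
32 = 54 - 22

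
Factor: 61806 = 2^1*3^1*10301^1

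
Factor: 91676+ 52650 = 144326=2^1* 7^1*13^2*61^1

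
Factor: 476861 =7^1 * 11^2 * 563^1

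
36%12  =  0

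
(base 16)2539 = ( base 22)jf3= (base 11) 7183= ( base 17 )1fg9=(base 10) 9529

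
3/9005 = 3/9005 = 0.00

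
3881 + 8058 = 11939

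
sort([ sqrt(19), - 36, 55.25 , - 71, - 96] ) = [-96, - 71, - 36,sqrt( 19),55.25]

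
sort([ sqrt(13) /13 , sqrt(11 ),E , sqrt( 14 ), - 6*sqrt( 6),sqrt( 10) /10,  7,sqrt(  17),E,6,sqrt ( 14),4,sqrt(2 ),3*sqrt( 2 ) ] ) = [ - 6*sqrt( 6),sqrt( 13)/13 , sqrt (10 )/10,sqrt(2) , E,E , sqrt( 11), sqrt (14),sqrt(14),4 , sqrt( 17),3* sqrt( 2) , 6, 7]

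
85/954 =85/954=0.09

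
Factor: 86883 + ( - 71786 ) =15097=31^1*487^1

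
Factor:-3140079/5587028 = - 2^( - 2)*3^1*37^1*28289^1*1396757^(  -  1)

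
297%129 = 39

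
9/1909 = 9/1909=0.00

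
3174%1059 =1056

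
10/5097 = 10/5097 = 0.00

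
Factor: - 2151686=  - 2^1*1075843^1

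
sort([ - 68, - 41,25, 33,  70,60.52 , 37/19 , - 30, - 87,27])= [ - 87, - 68, - 41, - 30,37/19,25, 27, 33,60.52,70]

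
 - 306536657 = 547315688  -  853852345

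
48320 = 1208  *40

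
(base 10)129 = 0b10000001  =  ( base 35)3O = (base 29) 4D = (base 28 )4h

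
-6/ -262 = 3/131 = 0.02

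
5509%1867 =1775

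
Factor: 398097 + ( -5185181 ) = - 4787084 = - 2^2 * 79^1*15149^1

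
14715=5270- -9445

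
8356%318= 88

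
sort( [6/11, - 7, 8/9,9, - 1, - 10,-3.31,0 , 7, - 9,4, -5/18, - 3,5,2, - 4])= [ - 10, -9 ,  -  7, - 4,  -  3.31, - 3, -1,  -  5/18,0,6/11 , 8/9,2  ,  4, 5, 7,  9] 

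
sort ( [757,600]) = [600, 757 ]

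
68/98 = 34/49 = 0.69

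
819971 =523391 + 296580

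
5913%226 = 37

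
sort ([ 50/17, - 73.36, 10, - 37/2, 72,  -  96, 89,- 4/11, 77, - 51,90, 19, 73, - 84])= [ -96, - 84,- 73.36, - 51 ,-37/2,- 4/11,50/17, 10,  19,72, 73, 77,89, 90 ]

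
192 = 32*6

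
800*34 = 27200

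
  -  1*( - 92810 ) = 92810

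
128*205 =26240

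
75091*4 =300364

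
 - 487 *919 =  -447553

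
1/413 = 1/413 = 0.00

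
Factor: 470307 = 3^1*19^1 *37^1*223^1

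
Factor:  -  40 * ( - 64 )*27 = 69120 =2^9*3^3*5^1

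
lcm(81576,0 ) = 0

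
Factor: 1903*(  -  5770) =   -  2^1*5^1*11^1*173^1 * 577^1= -10980310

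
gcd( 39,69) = 3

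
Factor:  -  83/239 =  - 83^1*239^( - 1 ) 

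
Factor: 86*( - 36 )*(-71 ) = 2^3*3^2*43^1 * 71^1 = 219816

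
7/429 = 7/429  =  0.02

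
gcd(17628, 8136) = 1356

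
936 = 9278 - 8342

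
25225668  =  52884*477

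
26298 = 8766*3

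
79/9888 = 79/9888  =  0.01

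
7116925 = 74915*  95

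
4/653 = 4/653 = 0.01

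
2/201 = 2/201 = 0.01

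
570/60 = 9 + 1/2 = 9.50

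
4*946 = 3784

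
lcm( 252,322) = 5796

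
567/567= 1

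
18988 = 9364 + 9624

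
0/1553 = 0 = 0.00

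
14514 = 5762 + 8752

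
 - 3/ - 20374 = 3/20374 = 0.00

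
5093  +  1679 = 6772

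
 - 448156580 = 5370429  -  453527009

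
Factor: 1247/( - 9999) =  - 3^( - 2 )* 11^( - 1 )*29^1*43^1 * 101^( - 1 ) 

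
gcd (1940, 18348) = 4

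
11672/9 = 11672/9 = 1296.89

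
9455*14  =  132370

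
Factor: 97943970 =2^1*3^1*5^1*17^1*192047^1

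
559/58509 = 559/58509  =  0.01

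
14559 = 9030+5529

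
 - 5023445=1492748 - 6516193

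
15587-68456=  - 52869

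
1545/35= 309/7  =  44.14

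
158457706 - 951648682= - 793190976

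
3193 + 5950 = 9143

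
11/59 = 11/59= 0.19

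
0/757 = 0 = 0.00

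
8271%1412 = 1211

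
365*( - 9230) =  - 3368950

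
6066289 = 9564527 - 3498238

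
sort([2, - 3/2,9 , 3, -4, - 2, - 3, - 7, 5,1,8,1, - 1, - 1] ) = [-7, -4, - 3, - 2, - 3/2, - 1, - 1,1,1,2, 3,5,8 , 9 ] 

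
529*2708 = 1432532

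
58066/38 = 29033/19 = 1528.05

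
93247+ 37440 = 130687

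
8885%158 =37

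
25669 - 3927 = 21742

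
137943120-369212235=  - 231269115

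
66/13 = 66/13 = 5.08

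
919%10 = 9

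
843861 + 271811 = 1115672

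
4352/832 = 68/13 = 5.23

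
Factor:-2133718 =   -  2^1*1066859^1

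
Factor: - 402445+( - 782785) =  - 2^1 *5^1 * 29^1 * 61^1*67^1 = - 1185230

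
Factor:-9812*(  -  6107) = 59921884 = 2^2 * 11^1*31^1*197^1*223^1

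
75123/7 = 10731 + 6/7 = 10731.86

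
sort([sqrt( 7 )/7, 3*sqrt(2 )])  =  [sqrt ( 7 )/7,  3*sqrt(2)]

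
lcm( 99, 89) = 8811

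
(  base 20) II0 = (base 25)C2A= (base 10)7560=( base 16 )1D88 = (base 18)1560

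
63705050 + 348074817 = 411779867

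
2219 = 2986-767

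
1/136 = 1/136 = 0.01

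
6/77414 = 3/38707 = 0.00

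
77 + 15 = 92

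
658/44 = 329/22 = 14.95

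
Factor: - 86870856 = -2^3*3^1*3619619^1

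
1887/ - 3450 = -1 + 521/1150 = - 0.55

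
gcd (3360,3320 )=40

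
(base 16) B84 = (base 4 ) 232010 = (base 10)2948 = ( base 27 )415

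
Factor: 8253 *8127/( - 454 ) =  -2^( - 1)*3^5*7^2*43^1 * 131^1*227^( - 1)  =  - 67072131/454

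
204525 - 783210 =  - 578685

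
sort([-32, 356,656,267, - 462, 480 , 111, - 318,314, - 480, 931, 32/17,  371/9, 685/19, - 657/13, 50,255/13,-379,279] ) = [ - 480 , - 462, - 379,-318, - 657/13, - 32,  32/17 , 255/13,685/19,371/9, 50, 111,  267,279, 314,356, 480 , 656,931 ] 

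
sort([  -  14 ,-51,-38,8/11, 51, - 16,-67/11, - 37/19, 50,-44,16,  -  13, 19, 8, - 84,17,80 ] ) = [ - 84, - 51, - 44, - 38, -16, - 14, - 13,  -  67/11, - 37/19,8/11,  8, 16 , 17 , 19 , 50,51, 80]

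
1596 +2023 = 3619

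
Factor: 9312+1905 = 3^1*3739^1 = 11217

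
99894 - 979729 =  - 879835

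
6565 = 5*1313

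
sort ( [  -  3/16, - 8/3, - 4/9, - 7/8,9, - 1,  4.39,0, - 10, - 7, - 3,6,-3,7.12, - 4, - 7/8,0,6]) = [ - 10, - 7 , - 4  , - 3,-3, - 8/3, - 1, - 7/8, - 7/8, - 4/9, - 3/16,0, 0,4.39,6,6, 7.12,9 ]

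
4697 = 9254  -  4557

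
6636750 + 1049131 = 7685881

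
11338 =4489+6849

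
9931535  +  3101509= 13033044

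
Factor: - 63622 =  - 2^1*13^1  *2447^1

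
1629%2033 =1629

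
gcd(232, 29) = 29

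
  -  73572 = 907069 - 980641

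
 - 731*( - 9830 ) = 7185730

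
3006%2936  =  70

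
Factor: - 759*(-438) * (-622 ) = - 206778924 = -2^2*3^2*11^1*23^1*73^1*311^1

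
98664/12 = 8222 = 8222.00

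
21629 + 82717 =104346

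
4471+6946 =11417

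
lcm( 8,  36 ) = 72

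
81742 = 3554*23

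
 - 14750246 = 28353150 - 43103396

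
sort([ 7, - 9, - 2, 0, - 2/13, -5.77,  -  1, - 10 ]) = [ - 10, - 9, - 5.77, - 2,  -  1 , - 2/13,  0, 7 ] 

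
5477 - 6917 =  - 1440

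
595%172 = 79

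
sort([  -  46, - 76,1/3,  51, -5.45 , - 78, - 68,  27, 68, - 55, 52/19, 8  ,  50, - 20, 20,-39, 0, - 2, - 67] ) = [ - 78, - 76, - 68, - 67, - 55, - 46, - 39,-20 , - 5.45, - 2,  0,  1/3, 52/19,8, 20,27,50, 51, 68 ]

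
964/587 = 964/587=1.64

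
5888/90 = 65 + 19/45 = 65.42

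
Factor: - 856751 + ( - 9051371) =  - 2^1*7^1*707723^1 = - 9908122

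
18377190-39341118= - 20963928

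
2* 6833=13666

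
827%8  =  3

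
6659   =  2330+4329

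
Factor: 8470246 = 2^1*47^1 * 251^1*359^1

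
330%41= 2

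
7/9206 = 7/9206 = 0.00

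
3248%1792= 1456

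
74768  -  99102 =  - 24334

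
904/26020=226/6505  =  0.03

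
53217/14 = 3801 + 3/14 = 3801.21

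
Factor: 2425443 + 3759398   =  13^1*31^1*103^1*149^1 = 6184841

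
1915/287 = 1915/287 = 6.67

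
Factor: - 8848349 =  - 8848349^1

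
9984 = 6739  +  3245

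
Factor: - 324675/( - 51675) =3^2 * 37^1*53^ ( - 1) = 333/53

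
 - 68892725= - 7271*9475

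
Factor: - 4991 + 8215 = 3224=2^3 * 13^1 * 31^1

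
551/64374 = 551/64374 = 0.01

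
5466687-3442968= 2023719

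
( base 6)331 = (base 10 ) 127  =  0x7f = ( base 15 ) 87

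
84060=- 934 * ( - 90)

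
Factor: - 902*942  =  - 2^2*3^1*11^1  *41^1*157^1 = - 849684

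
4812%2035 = 742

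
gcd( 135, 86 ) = 1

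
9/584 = 9/584 = 0.02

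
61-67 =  - 6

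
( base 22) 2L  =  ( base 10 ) 65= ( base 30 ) 25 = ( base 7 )122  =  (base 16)41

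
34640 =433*80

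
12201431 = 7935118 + 4266313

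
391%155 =81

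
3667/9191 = 3667/9191 = 0.40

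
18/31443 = 6/10481 =0.00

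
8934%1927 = 1226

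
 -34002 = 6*( - 5667 )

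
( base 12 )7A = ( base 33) 2s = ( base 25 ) 3J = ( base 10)94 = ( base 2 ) 1011110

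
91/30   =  91/30 = 3.03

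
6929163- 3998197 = 2930966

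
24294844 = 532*45667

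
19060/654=29 + 47/327 =29.14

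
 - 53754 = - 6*8959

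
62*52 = 3224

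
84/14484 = 7/1207 = 0.01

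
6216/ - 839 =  - 6216/839= - 7.41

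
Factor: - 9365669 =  - 23^1 * 407203^1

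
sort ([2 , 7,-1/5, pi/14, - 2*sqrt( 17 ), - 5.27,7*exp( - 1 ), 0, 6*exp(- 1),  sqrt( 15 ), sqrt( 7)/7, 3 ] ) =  [-2 * sqrt( 17), - 5.27, -1/5, 0, pi/14,sqrt( 7)/7,2,6*exp (-1), 7*exp( - 1), 3, sqrt( 15 ),  7 ] 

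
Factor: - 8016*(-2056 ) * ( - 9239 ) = - 2^7 * 3^1*167^1* 257^1*9239^1 =- 152266998144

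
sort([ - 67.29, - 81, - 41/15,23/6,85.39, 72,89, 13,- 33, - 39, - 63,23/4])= [ - 81, - 67.29, - 63, - 39, - 33,-41/15, 23/6, 23/4,13,72,85.39, 89]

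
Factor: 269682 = 2^1 * 3^1*7^1*6421^1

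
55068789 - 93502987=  - 38434198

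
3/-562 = - 1 + 559/562 = - 0.01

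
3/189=1/63 = 0.02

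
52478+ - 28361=24117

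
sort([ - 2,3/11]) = [ - 2, 3/11 ] 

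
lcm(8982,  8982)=8982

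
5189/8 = 648 + 5/8= 648.62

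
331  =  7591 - 7260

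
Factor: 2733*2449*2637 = 17649749529 = 3^3*31^1*79^1*293^1*911^1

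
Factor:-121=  - 11^2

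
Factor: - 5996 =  - 2^2*1499^1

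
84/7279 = 84/7279=0.01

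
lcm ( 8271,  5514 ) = 16542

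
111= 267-156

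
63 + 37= 100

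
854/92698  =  427/46349 = 0.01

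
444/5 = 88 + 4/5 = 88.80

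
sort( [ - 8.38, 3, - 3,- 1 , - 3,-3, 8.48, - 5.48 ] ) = [-8.38,-5.48, - 3, - 3, - 3,  -  1,3, 8.48] 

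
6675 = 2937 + 3738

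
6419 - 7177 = - 758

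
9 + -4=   5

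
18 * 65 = 1170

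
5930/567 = 5930/567 =10.46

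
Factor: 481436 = 2^2 * 23^1*5233^1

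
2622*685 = 1796070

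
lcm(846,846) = 846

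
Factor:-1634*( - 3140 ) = 5130760 =2^3*5^1*19^1*43^1*157^1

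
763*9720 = 7416360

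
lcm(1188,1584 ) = 4752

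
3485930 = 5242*665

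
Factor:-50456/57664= -7/8 = - 2^( - 3)*7^1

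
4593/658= 6 + 645/658 = 6.98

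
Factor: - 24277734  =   - 2^1*3^2*13^1*17^2*359^1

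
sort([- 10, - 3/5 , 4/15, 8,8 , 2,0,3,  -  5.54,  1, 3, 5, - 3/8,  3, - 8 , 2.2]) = [ - 10, - 8, - 5.54, - 3/5 , - 3/8, 0,4/15, 1,2,2.2 , 3,3, 3,5, 8 , 8 ] 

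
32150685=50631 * 635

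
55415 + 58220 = 113635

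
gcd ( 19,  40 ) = 1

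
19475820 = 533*36540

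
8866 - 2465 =6401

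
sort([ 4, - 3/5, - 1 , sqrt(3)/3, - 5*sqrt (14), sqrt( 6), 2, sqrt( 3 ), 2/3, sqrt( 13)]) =[-5*sqrt(14 ), - 1, - 3/5, sqrt(3)/3, 2/3,sqrt(3 ),2, sqrt(6 ),  sqrt( 13 ), 4]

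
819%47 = 20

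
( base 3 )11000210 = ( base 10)2937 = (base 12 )1849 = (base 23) 5cg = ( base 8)5571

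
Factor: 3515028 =2^2*3^1*11^1*31^1*859^1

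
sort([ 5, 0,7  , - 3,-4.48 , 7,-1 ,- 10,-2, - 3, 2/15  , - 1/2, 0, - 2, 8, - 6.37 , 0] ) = [ -10 ,- 6.37, - 4.48,-3, - 3,  -  2, - 2,-1, - 1/2, 0, 0, 0,  2/15, 5, 7, 7, 8 ]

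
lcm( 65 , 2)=130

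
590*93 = 54870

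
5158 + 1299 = 6457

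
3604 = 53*68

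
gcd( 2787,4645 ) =929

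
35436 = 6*5906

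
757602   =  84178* 9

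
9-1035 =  - 1026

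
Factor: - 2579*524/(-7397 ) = 2^2*13^(  -  1 )*131^1*569^( - 1 )*2579^1 = 1351396/7397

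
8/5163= 8/5163   =  0.00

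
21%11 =10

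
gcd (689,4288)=1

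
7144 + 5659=12803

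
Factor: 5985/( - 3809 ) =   -  3^2*5^1*7^1*13^( - 1)*19^1 * 293^(-1 ) 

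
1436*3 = 4308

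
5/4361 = 5/4361=0.00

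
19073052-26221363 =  -7148311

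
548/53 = 548/53= 10.34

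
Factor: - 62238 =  - 2^1 *3^1 *11^1 *23^1*41^1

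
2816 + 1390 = 4206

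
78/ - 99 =- 26/33 = -0.79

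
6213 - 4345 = 1868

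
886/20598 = 443/10299 =0.04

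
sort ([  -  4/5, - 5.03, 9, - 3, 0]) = [ - 5.03,-3, - 4/5, 0, 9]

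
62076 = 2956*21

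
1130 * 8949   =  10112370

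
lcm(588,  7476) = 52332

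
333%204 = 129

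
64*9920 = 634880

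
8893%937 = 460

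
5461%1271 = 377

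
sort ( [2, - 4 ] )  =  [-4, 2 ] 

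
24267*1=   24267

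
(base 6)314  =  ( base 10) 118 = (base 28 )46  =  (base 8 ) 166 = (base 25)4i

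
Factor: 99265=5^1*19853^1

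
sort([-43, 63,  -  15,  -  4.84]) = [ - 43, - 15, - 4.84,63]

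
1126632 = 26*43332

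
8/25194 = 4/12597 =0.00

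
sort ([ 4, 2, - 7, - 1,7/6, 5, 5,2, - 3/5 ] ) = [ - 7, -1, - 3/5, 7/6,2,2, 4 , 5,5]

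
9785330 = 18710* 523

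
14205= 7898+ 6307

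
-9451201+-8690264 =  - 18141465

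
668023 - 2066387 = -1398364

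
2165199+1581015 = 3746214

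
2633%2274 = 359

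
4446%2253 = 2193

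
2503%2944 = 2503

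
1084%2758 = 1084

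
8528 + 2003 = 10531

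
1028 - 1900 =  - 872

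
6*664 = 3984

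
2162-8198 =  - 6036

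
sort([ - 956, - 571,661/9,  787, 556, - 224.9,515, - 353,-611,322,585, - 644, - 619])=[ - 956, - 644, - 619,-611,-571, - 353,- 224.9,661/9,322,  515, 556,585,787] 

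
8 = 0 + 8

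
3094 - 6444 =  - 3350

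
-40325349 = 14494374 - 54819723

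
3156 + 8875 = 12031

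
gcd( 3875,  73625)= 3875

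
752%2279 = 752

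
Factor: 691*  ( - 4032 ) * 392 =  - 2^9*3^2*7^3*691^1 = - 1092155904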